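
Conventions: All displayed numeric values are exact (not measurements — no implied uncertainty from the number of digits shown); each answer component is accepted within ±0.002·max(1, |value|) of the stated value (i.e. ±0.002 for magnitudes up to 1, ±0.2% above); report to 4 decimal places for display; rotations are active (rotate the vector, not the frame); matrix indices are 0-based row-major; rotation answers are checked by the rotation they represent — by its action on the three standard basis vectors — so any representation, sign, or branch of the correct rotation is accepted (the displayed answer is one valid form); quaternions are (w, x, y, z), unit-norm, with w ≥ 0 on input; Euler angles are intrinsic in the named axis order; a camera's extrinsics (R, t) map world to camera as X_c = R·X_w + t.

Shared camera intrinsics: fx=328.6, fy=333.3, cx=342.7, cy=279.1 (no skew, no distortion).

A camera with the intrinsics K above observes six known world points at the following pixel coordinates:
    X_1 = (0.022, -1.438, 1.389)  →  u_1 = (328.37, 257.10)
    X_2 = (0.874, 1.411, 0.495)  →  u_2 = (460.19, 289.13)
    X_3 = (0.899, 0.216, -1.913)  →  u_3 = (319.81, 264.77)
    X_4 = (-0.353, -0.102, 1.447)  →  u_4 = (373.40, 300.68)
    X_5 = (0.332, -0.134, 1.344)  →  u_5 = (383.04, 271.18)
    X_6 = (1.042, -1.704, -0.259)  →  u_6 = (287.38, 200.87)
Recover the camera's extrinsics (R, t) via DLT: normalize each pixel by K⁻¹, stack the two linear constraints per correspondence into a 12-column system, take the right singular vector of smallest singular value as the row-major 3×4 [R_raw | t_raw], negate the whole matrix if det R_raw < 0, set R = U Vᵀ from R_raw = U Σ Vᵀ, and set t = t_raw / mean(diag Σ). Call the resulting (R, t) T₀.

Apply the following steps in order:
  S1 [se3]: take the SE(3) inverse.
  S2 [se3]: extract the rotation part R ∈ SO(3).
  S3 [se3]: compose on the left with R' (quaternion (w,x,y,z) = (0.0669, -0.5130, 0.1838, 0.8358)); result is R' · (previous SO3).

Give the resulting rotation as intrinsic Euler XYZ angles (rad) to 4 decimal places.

rotation (euler_xyz) = (-0.9257, -0.4919, -2.7166)

source (pnp_recover): camera pose = R=[0.3562 0.8046 0.4751; -0.8842 0.4546 -0.1069; -0.3021 -0.3820 0.8734], t=(0.1700, 0.3400, 5.5485)
after S1 (invert_se3): R=[0.3562 -0.8842 -0.3021; 0.8046 0.4546 -0.3820; 0.4751 -0.1069 0.8734], t=(1.9160, 1.8284, -4.8904)
after S2 (rot_of_se3): [0.3562 -0.8842 -0.3021; 0.8046 0.4546 -0.3820; 0.4751 -0.1069 0.8734]
after S3 (compose_so3): [-0.8030 0.3634 -0.4723; -0.5918 -0.3922 0.7043; 0.0707 0.8451 0.5300]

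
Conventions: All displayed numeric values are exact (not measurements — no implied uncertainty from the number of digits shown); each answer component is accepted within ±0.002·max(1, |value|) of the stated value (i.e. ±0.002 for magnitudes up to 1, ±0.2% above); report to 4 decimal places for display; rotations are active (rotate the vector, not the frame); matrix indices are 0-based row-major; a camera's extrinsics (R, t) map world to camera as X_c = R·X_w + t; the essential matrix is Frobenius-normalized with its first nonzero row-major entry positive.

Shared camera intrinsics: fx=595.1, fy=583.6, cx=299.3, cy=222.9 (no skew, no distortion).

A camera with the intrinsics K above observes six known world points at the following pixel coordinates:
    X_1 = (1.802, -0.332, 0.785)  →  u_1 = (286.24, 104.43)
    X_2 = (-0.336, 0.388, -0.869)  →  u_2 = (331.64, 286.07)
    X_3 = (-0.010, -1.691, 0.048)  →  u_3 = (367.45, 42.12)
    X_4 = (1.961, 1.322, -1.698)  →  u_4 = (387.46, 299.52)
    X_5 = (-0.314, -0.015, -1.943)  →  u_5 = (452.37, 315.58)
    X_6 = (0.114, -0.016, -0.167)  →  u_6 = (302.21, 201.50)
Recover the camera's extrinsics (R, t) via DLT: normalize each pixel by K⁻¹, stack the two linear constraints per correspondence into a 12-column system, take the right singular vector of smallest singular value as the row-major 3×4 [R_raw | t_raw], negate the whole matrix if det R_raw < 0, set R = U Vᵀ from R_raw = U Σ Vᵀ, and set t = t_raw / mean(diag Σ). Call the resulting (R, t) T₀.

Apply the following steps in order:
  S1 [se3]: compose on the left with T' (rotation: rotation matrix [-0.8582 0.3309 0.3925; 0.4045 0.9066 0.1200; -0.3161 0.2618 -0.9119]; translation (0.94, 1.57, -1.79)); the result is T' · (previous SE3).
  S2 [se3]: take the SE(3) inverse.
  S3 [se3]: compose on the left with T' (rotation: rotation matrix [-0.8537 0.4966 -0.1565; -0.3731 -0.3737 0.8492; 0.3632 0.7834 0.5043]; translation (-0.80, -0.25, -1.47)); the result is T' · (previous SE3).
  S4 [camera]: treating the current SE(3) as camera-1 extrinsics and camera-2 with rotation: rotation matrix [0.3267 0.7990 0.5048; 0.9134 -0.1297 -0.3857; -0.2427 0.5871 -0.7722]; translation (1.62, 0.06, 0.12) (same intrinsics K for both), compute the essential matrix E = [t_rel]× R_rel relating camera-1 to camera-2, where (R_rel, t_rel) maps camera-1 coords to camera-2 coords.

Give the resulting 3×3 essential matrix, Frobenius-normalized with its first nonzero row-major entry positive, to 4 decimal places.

source (pnp_recover): camera pose = R=[0.2737 -0.4654 -0.8418; -0.3166 0.7828 -0.5357; 0.9082 0.4131 0.0669], t=(-0.1500, -0.2600, 5.8904)
after S1 (compose_se3): R=[0.0169 0.8205 0.5714; -0.0673 0.5711 -0.8181; -0.9976 -0.0247 0.0649], t=(3.2945, 1.9807, -7.1821)
after S2 (invert_se3): R=[0.0169 -0.0673 -0.9976; 0.8205 0.5711 -0.0247; 0.5714 -0.8181 0.0649], t=(-7.0870, -4.0115, 0.2038)
after S3 (compose_se3): R=[0.3036 0.4691 0.8293; 0.1723 -0.8831 0.4365; 0.9371 0.0103 -0.3490], t=(3.2264, 4.0662, -7.0840)
after S4 (essential): [0.1952 0.5358 0.4021; -0.4369 0.0828 -0.0543; 0.5002 -0.2466 -0.0378]

matrix = [0.1952 0.5358 0.4021; -0.4369 0.0828 -0.0543; 0.5002 -0.2466 -0.0378]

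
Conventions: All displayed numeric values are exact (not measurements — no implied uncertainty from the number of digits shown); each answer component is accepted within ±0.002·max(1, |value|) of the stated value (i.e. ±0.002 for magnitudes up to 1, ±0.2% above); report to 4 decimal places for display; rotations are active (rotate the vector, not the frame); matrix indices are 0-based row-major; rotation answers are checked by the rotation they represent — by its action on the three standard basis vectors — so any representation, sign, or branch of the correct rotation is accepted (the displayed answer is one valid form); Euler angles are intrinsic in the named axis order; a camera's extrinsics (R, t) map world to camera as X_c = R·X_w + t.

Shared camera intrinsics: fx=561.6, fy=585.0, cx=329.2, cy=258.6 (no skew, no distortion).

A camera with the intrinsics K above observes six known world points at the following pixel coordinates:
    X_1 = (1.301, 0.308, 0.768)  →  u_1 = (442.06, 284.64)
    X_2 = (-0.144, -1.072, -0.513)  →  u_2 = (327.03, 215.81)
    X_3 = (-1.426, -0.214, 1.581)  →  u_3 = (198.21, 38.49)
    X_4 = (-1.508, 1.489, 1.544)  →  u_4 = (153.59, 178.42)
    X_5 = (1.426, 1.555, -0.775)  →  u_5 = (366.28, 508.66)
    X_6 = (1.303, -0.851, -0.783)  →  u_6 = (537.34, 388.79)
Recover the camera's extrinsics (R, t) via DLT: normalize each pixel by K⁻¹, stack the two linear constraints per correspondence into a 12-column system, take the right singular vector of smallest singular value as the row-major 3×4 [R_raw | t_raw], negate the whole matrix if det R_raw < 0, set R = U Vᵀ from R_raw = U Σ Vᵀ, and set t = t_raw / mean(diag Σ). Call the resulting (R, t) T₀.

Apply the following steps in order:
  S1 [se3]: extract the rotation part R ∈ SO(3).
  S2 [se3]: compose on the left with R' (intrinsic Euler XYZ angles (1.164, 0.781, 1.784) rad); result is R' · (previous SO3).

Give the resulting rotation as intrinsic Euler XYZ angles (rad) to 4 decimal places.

rotation (euler_xyz) = (-0.3981, 1.2189, -2.5878)

source (pnp_recover): camera pose = R=[0.8993 -0.3909 0.1962; 0.4021 0.5625 -0.7225; 0.1721 0.7286 0.6630], t=(-0.2000, 0.0800, 4.0201)
after S1 (rot_of_se3): [0.8993 -0.3909 0.1962; 0.4021 0.5625 -0.7225; 0.1721 0.7286 0.6630]
after S2 (compose_so3): [-0.2931 0.1812 0.9387; -0.1753 -0.9754 0.1336; 0.9399 -0.1254 0.3177]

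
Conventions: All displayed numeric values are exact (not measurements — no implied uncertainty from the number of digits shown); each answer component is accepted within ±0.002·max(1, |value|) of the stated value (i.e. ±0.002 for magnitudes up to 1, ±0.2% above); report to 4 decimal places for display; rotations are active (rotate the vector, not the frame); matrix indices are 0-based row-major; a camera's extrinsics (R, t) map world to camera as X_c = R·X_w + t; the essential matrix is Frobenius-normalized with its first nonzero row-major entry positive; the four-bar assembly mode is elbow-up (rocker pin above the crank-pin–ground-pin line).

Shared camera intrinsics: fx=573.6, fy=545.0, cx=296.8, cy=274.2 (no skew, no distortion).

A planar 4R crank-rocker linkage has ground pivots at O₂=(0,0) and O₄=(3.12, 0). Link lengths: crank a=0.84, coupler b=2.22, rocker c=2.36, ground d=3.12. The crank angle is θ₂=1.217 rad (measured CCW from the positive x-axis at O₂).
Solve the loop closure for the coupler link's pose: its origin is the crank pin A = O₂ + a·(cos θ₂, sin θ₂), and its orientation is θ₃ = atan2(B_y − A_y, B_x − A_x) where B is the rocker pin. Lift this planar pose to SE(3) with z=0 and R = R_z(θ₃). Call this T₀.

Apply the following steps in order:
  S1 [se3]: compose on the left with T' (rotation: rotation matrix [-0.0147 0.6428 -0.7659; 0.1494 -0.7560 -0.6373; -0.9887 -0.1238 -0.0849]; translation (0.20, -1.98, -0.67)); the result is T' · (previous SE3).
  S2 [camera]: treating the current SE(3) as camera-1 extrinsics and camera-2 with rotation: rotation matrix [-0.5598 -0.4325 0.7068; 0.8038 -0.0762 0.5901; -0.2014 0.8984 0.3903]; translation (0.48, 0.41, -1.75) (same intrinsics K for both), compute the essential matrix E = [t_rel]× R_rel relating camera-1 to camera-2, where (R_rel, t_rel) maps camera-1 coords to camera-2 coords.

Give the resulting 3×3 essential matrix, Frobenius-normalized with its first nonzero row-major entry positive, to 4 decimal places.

matrix = [0.1416 0.0855 0.6353; -0.5368 -0.1913 0.2757; 0.3583 0.1436 0.1391]

source (fourbar_fk): coupler pose = R=[0.8019 -0.5974 0.0000; 0.5974 0.8019 0.0000; 0.0000 0.0000 1.0000], t=(0.2910, 0.7880, 0.0000)
after S1 (compose_se3): R=[0.3722 0.5243 -0.7659; -0.3318 -0.6955 -0.6373; -0.8668 0.4914 -0.0849], t=(0.7022, -2.5322, -1.0553)
after S2 (essential): [0.1416 0.0855 0.6353; -0.5368 -0.1913 0.2757; 0.3583 0.1436 0.1391]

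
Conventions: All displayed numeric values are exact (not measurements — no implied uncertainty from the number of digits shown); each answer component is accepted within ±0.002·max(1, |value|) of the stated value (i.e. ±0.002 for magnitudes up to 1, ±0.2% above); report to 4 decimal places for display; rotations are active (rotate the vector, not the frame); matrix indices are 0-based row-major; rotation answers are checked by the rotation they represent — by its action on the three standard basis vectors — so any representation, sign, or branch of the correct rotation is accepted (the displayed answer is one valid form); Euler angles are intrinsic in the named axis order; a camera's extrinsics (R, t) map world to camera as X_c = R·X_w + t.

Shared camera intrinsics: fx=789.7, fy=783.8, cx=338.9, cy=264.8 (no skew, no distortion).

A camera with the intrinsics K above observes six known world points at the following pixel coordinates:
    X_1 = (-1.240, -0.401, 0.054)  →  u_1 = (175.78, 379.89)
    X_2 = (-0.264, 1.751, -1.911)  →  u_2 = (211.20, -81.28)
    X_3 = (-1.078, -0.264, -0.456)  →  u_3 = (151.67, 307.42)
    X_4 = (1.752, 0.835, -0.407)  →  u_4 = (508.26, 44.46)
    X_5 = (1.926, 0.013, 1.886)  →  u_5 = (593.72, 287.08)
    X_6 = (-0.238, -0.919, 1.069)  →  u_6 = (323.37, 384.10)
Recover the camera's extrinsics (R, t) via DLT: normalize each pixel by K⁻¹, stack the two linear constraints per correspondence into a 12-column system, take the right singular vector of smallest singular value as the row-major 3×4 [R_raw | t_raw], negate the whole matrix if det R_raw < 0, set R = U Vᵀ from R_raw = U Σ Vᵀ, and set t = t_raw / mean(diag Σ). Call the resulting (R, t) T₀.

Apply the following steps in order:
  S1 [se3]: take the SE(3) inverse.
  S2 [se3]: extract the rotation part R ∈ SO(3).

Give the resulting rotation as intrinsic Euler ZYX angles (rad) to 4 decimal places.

rotation (euler_zyx) = (0.6463, -0.6166, 1.2540)

source (pnp_recover): camera pose = R=[0.6513 0.4913 0.5783; -0.6263 -0.0823 0.7752; 0.4285 -0.8671 0.2541], t=(-0.1400, -0.0600, 5.5599)
after S1 (invert_se3): R=[0.6513 -0.6263 0.4285; 0.4913 -0.0823 -0.8671; 0.5783 0.7752 0.2541], t=(-2.3287, 4.8847, -1.2855)
after S2 (rot_of_se3): [0.6513 -0.6263 0.4285; 0.4913 -0.0823 -0.8671; 0.5783 0.7752 0.2541]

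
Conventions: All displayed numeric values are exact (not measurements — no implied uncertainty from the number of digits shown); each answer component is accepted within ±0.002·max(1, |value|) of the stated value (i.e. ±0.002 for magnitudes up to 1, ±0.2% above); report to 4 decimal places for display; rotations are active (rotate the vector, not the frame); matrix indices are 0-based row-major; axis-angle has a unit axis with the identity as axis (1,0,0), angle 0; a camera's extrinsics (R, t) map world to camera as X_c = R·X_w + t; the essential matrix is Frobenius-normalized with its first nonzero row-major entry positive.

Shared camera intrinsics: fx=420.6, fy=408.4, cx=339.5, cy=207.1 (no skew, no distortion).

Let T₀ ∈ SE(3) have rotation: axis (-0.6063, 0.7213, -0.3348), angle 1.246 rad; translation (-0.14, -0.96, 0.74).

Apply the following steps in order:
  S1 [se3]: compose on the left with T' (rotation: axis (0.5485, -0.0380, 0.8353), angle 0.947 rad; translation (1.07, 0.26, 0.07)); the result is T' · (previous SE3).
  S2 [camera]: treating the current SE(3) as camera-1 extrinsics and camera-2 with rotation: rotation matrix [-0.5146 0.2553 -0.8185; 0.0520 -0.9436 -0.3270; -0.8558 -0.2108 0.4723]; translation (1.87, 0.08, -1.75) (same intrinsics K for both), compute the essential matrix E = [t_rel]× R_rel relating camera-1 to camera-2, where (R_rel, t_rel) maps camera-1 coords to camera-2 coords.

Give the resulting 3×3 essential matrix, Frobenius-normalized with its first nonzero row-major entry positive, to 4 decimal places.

after S1 (compose_se3): R=[0.7391 -0.5666 0.3644; 0.2715 0.7456 0.6086; -0.6165 -0.3509 0.7049], t=(1.7481, -0.7342, 0.2713)
after S2 (essential): [0.2198 -0.2257 -0.2288; 0.4355 0.1876 -0.4522; 0.0492 -0.6433 -0.0523]

matrix = [0.2198 -0.2257 -0.2288; 0.4355 0.1876 -0.4522; 0.0492 -0.6433 -0.0523]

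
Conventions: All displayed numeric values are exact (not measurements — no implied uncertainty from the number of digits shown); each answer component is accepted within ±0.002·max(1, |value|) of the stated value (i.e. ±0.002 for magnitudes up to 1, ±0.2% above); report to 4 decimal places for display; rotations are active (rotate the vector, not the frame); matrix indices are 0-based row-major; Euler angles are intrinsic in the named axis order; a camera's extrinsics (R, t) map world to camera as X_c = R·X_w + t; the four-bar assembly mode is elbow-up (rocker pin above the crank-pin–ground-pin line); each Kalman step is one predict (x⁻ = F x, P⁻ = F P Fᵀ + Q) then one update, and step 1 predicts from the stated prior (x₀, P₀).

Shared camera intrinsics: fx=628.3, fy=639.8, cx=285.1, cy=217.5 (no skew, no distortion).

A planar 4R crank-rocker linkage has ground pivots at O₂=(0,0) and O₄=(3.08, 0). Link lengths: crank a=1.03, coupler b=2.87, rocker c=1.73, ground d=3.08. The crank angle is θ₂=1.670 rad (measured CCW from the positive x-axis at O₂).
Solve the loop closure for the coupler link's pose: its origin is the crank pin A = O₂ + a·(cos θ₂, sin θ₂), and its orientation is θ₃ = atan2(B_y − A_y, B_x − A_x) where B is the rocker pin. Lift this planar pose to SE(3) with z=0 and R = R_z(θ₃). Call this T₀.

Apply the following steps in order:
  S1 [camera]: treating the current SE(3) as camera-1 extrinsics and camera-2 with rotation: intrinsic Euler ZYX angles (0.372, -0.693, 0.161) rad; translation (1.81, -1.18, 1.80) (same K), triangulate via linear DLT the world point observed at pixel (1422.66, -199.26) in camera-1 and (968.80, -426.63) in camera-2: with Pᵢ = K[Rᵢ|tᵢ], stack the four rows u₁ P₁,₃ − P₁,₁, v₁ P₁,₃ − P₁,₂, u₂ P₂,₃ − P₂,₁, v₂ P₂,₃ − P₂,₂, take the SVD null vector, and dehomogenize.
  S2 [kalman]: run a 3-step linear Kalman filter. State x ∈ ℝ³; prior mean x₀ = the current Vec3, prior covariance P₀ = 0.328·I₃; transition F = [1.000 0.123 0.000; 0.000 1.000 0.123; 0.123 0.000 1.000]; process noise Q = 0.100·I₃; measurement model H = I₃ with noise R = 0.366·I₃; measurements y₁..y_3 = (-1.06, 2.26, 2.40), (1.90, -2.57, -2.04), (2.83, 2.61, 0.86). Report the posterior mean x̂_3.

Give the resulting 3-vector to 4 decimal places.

source (fourbar_fk): coupler pose = R=[0.9731 -0.2302 0.0000; 0.2302 0.9731 0.0000; 0.0000 0.0000 1.0000], t=(-0.1020, 1.0249, 0.0000)
after S1 (triangulate): (0.8935, -1.6924, 0.6391)
after S2 (kf_track): (1.6136, 0.7038, 0.5440)

result = (1.6136, 0.7038, 0.5440)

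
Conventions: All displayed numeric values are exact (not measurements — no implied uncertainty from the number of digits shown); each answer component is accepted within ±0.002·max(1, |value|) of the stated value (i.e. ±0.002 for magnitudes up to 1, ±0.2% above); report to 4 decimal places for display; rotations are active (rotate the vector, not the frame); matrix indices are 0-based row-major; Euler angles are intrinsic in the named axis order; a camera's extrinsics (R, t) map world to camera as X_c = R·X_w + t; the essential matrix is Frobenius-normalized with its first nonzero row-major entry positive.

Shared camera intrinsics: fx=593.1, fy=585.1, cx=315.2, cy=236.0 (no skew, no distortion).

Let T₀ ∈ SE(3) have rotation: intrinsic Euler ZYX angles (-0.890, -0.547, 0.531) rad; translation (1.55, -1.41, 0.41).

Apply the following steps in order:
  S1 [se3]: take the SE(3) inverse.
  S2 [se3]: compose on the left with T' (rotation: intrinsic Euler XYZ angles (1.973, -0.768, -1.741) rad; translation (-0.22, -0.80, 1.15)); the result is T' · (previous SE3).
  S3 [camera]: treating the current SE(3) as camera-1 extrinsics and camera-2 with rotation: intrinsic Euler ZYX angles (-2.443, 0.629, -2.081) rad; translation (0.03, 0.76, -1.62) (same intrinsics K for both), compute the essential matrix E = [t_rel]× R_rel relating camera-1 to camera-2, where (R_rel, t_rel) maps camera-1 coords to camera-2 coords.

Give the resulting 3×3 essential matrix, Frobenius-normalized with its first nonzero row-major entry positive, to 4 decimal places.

after S1 (invert_se3): R=[0.5376 -0.6637 0.5201; 0.5043 0.7474 0.4325; -0.6758 0.0298 0.7365], t=(-1.9823, 0.0949, 0.7875)
after S2 (compose_se3): R=[0.7615 0.5900 -0.2684; 0.4286 -0.7690 -0.4743; -0.4862 0.2461 -0.8384], t=(-0.4583, -2.3542, 2.5945)
after S3 (essential): [0.4665 -0.4753 0.1052; 0.0993 0.3885 0.2322; -0.3708 -0.2581 -0.3560]

matrix = [0.4665 -0.4753 0.1052; 0.0993 0.3885 0.2322; -0.3708 -0.2581 -0.3560]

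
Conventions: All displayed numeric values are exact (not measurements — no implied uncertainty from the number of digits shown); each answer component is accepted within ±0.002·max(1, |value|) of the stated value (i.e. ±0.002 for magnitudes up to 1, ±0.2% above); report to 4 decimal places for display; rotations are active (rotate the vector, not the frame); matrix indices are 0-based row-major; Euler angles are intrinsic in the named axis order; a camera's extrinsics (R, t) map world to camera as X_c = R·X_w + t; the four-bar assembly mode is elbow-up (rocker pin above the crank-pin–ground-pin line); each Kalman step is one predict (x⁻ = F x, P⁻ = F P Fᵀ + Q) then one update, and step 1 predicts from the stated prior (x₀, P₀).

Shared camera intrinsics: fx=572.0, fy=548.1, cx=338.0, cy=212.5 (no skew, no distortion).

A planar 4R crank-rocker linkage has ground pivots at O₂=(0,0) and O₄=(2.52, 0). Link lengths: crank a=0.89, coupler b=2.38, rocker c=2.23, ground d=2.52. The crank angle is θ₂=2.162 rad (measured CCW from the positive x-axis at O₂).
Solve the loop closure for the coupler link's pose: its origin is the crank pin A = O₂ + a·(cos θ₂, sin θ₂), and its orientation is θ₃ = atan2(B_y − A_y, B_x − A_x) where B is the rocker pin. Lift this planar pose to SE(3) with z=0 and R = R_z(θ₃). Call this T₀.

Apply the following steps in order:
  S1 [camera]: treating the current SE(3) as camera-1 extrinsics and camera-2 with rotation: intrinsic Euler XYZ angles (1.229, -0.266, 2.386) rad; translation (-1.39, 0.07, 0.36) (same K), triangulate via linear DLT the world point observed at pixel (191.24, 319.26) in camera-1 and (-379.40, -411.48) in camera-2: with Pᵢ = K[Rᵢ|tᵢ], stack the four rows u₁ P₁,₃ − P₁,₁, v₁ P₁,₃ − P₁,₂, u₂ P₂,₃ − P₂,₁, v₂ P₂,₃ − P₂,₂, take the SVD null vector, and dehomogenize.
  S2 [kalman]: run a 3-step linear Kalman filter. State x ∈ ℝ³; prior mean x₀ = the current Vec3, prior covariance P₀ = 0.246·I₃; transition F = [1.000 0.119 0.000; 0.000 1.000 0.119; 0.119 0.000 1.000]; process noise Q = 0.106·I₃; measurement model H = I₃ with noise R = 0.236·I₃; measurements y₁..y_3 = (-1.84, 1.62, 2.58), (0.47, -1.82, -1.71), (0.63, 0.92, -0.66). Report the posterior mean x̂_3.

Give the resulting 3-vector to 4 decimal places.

result = (0.0973, 0.2374, -0.2685)

source (fourbar_fk): coupler pose = R=[0.8492 -0.5281 0.0000; 0.5281 0.8492 0.0000; 0.0000 0.0000 1.0000], t=(-0.4961, 0.7389, 0.0000)
after S1 (triangulate): (-0.1319, -0.4632, 1.4166)
after S2 (kf_track): (0.0973, 0.2374, -0.2685)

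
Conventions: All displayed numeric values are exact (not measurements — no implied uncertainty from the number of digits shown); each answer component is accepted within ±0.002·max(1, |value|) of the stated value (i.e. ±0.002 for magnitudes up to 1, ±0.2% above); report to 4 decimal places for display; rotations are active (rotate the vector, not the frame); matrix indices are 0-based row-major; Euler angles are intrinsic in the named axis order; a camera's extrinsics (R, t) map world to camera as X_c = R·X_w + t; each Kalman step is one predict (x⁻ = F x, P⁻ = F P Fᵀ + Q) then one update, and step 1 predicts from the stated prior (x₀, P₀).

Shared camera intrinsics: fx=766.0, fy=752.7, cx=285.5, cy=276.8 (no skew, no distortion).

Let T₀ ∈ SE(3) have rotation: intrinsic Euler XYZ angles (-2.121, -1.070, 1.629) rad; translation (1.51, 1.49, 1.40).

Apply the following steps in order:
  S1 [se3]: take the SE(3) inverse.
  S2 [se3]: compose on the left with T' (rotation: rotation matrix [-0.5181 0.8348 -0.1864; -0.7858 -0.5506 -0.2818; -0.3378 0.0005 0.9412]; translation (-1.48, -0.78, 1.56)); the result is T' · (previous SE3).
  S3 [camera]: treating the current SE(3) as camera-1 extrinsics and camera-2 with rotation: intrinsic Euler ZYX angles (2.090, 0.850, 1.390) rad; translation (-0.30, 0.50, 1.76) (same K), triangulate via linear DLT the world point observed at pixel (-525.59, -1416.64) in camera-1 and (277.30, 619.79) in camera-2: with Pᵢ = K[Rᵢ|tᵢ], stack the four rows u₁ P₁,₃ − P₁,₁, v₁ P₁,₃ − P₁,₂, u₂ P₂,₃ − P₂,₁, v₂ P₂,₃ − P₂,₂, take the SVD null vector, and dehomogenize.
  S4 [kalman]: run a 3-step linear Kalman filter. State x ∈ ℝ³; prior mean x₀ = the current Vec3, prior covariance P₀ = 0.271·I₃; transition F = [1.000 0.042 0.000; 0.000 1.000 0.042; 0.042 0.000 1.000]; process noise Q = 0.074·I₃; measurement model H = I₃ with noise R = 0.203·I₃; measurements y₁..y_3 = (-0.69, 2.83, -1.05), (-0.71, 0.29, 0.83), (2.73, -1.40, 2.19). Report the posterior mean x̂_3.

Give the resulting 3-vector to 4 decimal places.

after S1 (invert_se3): R=[-0.0279 -0.5655 -0.8243; -0.4793 -0.7161 0.5075; -0.8772 0.4093 -0.2510], t=(2.0387, 1.0802, 1.0662)
after S2 (compose_se3): R=[-0.2221 -0.3811 0.8975; 0.5330 0.7233 0.4390; -0.8164 0.5759 0.0424], t=(-1.8332, -3.2772, 1.8753)
after S3 (triangulate): (0.2800, -0.3509, 0.2462)
after S4 (kf_track): (1.0269, -0.0855, 1.0737)

result = (1.0269, -0.0855, 1.0737)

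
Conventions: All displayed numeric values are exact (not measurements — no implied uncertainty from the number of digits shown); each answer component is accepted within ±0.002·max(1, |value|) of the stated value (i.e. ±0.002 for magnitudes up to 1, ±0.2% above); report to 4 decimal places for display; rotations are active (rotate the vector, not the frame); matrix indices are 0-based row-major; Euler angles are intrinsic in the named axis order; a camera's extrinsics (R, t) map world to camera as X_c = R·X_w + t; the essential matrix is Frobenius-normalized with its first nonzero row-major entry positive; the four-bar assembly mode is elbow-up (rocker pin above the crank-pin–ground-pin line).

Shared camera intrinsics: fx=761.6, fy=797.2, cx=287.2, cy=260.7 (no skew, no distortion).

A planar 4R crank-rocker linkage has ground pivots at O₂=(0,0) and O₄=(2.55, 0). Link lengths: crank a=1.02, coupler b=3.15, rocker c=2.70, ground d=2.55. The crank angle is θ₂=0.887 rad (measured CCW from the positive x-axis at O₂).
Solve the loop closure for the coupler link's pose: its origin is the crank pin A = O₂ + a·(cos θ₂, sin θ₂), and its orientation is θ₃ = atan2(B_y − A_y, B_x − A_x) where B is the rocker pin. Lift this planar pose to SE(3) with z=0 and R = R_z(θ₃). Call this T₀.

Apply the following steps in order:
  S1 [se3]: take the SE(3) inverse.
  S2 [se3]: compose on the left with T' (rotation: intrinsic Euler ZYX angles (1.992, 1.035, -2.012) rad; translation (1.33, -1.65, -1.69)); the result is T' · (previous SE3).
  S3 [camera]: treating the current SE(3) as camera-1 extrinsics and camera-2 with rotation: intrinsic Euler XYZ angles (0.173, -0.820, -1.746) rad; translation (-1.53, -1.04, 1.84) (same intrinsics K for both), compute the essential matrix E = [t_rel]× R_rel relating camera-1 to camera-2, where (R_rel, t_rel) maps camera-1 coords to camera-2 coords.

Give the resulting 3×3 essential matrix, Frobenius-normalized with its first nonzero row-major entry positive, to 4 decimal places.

matrix = [0.0072 0.3636 0.3274; -0.0219 -0.4162 -0.2975; 0.1708 0.4237 -0.5382]

source (fourbar_fk): coupler pose = R=[0.8145 -0.5801 0.0000; 0.5801 0.8145 0.0000; 0.0000 0.0000 1.0000], t=(0.6444, 0.7907, 0.0000)
after S1 (invert_se3): R=[0.8145 0.5801 0.0000; -0.5801 0.8145 0.0000; 0.0000 0.0000 1.0000], t=(-0.9836, -0.2702, 0.0000)
after S2 (compose_se3): R=[-0.5805 0.4553 -0.6751; 0.6898 -0.1655 -0.7048; -0.4326 -0.8748 -0.2180], t=(1.3441, -1.9637, -0.7195)
after S3 (essential): [0.0072 0.3636 0.3274; -0.0219 -0.4162 -0.2975; 0.1708 0.4237 -0.5382]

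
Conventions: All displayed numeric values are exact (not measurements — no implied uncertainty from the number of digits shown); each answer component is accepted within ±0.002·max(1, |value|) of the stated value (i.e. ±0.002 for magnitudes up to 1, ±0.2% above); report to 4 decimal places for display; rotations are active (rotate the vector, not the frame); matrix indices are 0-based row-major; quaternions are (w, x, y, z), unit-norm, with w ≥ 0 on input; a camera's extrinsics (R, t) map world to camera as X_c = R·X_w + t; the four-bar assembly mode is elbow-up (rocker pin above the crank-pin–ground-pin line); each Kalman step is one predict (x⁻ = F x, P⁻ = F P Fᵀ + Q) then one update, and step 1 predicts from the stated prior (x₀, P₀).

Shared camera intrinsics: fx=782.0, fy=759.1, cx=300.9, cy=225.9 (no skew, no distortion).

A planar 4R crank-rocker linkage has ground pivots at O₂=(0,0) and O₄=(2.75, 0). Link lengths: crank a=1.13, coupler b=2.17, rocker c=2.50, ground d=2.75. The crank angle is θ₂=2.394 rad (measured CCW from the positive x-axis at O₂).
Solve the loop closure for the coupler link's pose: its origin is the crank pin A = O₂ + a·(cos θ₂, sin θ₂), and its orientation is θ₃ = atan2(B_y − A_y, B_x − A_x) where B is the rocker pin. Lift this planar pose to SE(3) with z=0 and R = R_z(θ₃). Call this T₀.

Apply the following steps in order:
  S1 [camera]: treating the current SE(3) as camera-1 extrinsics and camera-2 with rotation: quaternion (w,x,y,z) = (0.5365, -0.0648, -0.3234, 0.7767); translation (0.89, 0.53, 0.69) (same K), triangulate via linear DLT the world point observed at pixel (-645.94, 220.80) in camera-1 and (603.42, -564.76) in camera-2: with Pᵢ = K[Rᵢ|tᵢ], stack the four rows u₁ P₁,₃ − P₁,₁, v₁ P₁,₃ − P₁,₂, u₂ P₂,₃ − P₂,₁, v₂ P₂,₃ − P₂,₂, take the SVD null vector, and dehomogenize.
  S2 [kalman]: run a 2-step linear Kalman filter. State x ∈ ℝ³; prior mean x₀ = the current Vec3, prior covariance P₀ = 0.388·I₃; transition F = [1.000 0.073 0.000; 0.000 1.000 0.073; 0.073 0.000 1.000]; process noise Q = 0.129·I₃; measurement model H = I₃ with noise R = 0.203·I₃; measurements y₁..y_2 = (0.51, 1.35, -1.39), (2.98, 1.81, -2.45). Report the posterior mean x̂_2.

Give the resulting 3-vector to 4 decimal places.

source (fourbar_fk): coupler pose = R=[0.8694 -0.4941 0.0000; 0.4941 0.8694 0.0000; 0.0000 0.0000 1.0000], t=(-0.8287, 0.7683, 0.0000)
after S1 (triangulate): (-1.7064, 0.0711, 1.9387)
after S2 (kf_track): (1.6759, 1.4719, -1.5622)

result = (1.6759, 1.4719, -1.5622)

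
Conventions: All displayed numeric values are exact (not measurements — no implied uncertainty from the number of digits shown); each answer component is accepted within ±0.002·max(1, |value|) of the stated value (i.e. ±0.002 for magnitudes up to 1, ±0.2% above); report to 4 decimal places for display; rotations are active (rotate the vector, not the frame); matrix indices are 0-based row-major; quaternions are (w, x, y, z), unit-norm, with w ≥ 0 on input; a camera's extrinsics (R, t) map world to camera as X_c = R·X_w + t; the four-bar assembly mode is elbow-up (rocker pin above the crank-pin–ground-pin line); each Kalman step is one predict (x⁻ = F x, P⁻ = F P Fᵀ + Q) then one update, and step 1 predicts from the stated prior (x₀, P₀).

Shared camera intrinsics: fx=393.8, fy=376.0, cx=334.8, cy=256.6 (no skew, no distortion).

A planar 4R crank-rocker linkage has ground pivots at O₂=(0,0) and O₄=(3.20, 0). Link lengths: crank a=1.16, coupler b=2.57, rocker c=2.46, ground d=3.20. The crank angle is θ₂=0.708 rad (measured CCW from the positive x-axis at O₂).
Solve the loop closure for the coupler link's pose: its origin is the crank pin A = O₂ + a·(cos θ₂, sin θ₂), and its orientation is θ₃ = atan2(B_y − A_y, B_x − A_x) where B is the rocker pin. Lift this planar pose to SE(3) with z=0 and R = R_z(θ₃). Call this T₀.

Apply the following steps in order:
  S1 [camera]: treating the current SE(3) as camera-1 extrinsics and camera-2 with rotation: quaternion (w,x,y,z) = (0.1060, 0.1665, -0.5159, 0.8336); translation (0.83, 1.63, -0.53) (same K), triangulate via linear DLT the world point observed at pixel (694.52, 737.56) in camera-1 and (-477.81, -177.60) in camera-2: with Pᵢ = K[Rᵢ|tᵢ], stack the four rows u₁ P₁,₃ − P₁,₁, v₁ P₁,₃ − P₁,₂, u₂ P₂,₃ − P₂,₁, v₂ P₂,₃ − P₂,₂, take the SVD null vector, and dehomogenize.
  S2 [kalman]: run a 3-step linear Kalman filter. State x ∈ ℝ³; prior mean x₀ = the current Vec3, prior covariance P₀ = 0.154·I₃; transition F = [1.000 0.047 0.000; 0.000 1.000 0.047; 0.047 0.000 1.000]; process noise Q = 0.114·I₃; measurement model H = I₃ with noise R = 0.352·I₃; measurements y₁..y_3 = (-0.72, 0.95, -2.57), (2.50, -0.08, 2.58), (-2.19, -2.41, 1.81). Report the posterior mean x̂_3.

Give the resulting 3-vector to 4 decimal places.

source (fourbar_fk): coupler pose = R=[0.7576 -0.6527 0.0000; 0.6527 0.7576 0.0000; 0.0000 0.0000 1.0000], t=(0.8812, 0.7544, 0.0000)
after S1 (triangulate): (1.8170, 0.7307, 1.9497)
after S2 (kf_track): (-0.0874, -0.7646, 1.4143)

result = (-0.0874, -0.7646, 1.4143)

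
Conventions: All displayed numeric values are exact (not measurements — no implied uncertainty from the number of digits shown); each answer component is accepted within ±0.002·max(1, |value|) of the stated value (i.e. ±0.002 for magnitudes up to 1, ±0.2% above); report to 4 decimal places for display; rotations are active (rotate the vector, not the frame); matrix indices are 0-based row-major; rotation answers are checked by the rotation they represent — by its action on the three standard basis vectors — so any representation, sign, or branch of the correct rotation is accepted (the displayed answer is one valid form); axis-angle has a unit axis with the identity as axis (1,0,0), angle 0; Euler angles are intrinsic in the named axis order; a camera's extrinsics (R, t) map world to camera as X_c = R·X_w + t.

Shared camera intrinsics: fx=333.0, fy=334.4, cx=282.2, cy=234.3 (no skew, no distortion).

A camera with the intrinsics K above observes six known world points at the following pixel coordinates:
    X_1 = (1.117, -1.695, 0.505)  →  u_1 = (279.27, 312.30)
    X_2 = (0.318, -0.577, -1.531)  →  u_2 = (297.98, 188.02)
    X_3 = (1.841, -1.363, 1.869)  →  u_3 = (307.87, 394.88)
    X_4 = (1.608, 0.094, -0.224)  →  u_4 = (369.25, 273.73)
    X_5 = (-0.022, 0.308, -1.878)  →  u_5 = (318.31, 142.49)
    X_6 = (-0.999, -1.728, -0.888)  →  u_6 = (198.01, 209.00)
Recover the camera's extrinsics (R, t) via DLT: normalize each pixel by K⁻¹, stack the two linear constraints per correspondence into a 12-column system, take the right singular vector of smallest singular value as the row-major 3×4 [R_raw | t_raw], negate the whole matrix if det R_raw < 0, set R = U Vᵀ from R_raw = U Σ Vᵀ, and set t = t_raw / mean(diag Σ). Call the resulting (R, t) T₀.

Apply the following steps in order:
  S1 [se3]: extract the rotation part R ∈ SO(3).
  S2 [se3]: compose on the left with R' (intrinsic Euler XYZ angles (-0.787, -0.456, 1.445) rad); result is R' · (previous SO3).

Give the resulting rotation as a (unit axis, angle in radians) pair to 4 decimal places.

rotation (axis_angle) = ((-0.5261, -0.6867, 0.5017), 2.9119)

source (pnp_recover): camera pose = R=[0.8056 0.5663 -0.1741; 0.3429 -0.2061 0.9165; 0.4831 -0.7980 -0.3603], t=(0.0900, 0.3397, 4.8692)
after S1 (rot_of_se3): [0.8056 0.5663 -0.1741; 0.3429 -0.2061 0.9165; 0.4831 -0.7980 -0.3603]
after S2 (compose_so3): [-0.4275 0.5988 -0.6773; 0.8272 -0.0431 -0.5602; -0.3646 -0.7997 -0.4769]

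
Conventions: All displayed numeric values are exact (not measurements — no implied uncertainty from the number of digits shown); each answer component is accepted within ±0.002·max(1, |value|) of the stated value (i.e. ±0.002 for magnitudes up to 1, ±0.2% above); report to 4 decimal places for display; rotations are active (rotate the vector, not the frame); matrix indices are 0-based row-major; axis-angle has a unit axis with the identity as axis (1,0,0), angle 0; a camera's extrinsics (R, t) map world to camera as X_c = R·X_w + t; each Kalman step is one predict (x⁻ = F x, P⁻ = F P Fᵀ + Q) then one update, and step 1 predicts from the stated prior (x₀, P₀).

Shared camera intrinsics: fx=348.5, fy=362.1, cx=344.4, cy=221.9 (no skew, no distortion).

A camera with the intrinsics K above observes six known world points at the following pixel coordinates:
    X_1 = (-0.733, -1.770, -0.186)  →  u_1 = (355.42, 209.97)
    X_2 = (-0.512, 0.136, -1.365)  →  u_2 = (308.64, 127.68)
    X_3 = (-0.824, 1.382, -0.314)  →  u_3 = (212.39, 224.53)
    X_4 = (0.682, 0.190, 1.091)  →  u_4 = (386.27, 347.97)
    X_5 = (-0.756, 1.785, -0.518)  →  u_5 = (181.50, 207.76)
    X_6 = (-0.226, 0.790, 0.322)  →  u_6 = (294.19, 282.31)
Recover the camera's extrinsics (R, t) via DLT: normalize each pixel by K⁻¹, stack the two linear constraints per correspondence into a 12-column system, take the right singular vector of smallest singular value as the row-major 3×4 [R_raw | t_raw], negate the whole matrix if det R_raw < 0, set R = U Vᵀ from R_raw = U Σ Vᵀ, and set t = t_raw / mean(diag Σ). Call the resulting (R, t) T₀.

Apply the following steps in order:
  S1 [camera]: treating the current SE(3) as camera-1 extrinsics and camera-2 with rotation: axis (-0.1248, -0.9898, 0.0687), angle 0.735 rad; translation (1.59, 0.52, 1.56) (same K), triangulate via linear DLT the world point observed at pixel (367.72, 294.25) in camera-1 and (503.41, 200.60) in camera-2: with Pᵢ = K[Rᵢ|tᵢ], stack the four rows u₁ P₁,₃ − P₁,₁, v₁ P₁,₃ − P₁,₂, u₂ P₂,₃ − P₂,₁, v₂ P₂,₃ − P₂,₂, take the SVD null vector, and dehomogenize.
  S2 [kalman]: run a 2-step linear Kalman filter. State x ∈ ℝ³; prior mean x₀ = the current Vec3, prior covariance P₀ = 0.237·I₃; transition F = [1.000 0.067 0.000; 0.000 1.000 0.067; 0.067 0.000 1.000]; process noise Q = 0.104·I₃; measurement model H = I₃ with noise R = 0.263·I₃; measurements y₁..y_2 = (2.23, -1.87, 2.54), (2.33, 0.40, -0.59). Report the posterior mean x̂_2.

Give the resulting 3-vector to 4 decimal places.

result = (1.7268, -0.4211, 0.7174)

source (pnp_recover): camera pose = R=[0.8854 -0.4633 -0.0383; 0.1038 0.1166 0.9877; -0.4532 -0.8785 0.1513], t=(0.0199, 0.2599, 4.4204)
after S1 (triangulate): (0.0297, -0.7182, 0.8641)
after S2 (kf_track): (1.7268, -0.4211, 0.7174)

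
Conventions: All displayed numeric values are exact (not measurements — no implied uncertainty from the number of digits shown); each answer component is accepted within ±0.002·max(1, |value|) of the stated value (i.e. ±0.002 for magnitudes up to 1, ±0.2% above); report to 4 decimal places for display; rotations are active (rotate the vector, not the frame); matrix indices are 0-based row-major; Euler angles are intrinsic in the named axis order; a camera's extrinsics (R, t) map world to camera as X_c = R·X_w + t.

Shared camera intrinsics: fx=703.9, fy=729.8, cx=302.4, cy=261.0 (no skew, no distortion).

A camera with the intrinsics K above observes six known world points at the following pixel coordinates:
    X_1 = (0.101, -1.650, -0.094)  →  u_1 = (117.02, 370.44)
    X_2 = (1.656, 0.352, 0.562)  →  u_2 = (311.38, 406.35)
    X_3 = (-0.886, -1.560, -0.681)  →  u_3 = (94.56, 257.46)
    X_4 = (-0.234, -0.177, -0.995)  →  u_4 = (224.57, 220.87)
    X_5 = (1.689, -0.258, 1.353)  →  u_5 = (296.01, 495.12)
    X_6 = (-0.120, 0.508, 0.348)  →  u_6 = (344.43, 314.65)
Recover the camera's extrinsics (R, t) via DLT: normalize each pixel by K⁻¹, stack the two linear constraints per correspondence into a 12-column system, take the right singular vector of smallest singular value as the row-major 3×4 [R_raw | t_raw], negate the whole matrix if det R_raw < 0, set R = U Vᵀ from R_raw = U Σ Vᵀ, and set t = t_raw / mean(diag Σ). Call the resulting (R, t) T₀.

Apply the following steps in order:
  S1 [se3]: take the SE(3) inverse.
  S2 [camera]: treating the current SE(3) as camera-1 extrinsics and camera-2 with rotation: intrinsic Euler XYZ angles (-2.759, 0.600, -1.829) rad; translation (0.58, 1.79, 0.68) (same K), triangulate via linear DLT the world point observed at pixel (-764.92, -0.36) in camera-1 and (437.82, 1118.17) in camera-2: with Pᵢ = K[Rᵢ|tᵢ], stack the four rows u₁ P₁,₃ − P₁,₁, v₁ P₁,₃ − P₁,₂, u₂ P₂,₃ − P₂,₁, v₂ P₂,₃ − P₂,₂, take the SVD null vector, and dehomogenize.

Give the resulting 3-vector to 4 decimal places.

result = (1.4597, 1.0148, -1.0816)

source (pnp_recover): camera pose = R=[-0.1514 0.8754 0.4591; 0.5168 -0.3258 0.7917; 0.8426 0.3571 -0.4031], t=(-0.2100, 0.4599, 6.9694)
after S1 (invert_se3): R=[-0.1514 0.5168 0.8426; 0.8754 -0.3258 0.3571; 0.4591 0.7917 -0.4031], t=(-6.1419, -2.1552, 2.5419)
after S2 (triangulate): (1.4597, 1.0148, -1.0816)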